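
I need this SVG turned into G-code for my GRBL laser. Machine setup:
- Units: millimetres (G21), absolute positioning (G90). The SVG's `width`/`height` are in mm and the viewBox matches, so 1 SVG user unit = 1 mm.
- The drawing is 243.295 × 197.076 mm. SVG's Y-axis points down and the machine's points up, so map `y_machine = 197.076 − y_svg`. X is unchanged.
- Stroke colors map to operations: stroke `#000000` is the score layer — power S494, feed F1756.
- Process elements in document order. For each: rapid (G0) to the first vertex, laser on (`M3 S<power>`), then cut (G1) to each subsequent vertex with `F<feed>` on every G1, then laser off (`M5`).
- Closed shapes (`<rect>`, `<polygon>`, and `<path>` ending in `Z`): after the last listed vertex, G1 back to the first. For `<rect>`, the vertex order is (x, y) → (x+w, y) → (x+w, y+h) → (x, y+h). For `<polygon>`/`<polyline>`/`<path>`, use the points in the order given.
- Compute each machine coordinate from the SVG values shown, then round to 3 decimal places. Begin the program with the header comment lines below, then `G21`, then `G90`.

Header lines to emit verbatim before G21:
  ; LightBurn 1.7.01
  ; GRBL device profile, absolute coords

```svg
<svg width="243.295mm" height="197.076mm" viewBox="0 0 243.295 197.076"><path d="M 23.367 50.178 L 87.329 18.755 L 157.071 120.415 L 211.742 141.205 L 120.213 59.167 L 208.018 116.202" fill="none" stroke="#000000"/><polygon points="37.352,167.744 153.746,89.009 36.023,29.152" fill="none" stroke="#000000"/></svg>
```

; LightBurn 1.7.01
; GRBL device profile, absolute coords
G21
G90
G0 X23.367 Y146.898
M3 S494
G1 X87.329 Y178.321 F1756
G1 X157.071 Y76.661 F1756
G1 X211.742 Y55.871 F1756
G1 X120.213 Y137.909 F1756
G1 X208.018 Y80.874 F1756
M5
G0 X37.352 Y29.332
M3 S494
G1 X153.746 Y108.067 F1756
G1 X36.023 Y167.924 F1756
G1 X37.352 Y29.332 F1756
M5

viewBox `0 0 243.295 197.076` with mm width/height → 1 unit = 1 mm. Flip: y_m = 197.076 − y_svg.

**Shape 1** — `<path>` open polyline, stroke `#000000` → score (S494, F1756). Machine vertices: (23.367,146.898) → (87.329,178.321) → (157.071,76.661) → (211.742,55.871) → (120.213,137.909) → (208.018,80.874). Open path.

**Shape 2** — `<polygon>` closed polygon, stroke `#000000` → score (S494, F1756). Machine vertices: (37.352,29.332) → (153.746,108.067) → (36.023,167.924) → (37.352,29.332). Closed: final G1 returns to the first vertex.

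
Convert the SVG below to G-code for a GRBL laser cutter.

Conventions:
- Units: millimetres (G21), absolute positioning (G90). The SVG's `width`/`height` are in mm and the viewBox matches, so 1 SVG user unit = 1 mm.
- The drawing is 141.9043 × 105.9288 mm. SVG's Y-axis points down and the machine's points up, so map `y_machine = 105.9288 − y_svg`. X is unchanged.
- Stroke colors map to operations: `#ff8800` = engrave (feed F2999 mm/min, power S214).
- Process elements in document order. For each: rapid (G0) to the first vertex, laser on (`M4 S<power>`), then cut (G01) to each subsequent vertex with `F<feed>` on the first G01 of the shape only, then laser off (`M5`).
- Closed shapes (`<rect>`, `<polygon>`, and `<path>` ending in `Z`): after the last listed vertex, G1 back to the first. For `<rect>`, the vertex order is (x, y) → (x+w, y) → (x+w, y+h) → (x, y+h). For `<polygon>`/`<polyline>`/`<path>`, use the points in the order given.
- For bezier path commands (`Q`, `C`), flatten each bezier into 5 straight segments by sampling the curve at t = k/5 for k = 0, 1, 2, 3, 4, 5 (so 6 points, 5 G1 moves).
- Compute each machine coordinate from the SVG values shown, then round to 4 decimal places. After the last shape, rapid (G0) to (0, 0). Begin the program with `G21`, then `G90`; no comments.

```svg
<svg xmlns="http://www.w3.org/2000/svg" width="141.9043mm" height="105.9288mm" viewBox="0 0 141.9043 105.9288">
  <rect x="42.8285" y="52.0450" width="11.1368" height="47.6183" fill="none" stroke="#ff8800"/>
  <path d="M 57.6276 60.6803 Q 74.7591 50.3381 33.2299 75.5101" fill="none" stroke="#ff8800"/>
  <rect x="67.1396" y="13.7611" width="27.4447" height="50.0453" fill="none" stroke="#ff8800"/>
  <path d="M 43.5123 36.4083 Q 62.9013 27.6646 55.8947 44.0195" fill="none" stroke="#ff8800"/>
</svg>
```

G21
G90
G0 X42.8285 Y53.8838
M4 S214
G01 X53.9653 Y53.8838 F2999
G01 X53.9653 Y6.2655
G01 X42.8285 Y6.2655
G01 X42.8285 Y53.8838
M5
G0 X57.6276 Y45.2485
M4 S214
G01 X62.1338 Y47.9648 F2999
G01 X61.9471 Y47.8400
G01 X57.0675 Y44.8740
G01 X47.4952 Y39.0669
G01 X33.2299 Y30.4187
M5
G0 X67.1396 Y92.1677
M4 S214
G01 X94.5843 Y92.1677 F2999
G01 X94.5843 Y42.1224
G01 X67.1396 Y42.1224
G01 X67.1396 Y92.1677
M5
G0 X43.5123 Y69.5205
M4 S214
G01 X50.2121 Y72.0140 F2999
G01 X54.8002 Y72.4997
G01 X57.2767 Y70.9774
G01 X57.6415 Y67.4473
G01 X55.8947 Y61.9093
M5
G0 X0.0000 Y0.0000

Since the viewBox matches the mm dimensions, user units are millimetres directly. The only transform is the Y-flip y_m = 105.9288 − y_svg.

Shape 1 is a rectangle drawn with `<rect>`. Its stroke #ff8800 means engrave at S214, F2999. After flipping Y the toolpath is (42.8285,53.8838) → (53.9653,53.8838) → (53.9653,6.2655) → (42.8285,6.2655) → (42.8285,53.8838), returning to the start.

Shape 2 is a quadratic bezier drawn with `<path>`. Its stroke #ff8800 means engrave at S214, F2999. After flipping Y the toolpath is (57.6276,45.2485) → (62.1338,47.9648) → (61.9471,47.8400) → (57.0675,44.8740) → (47.4952,39.0669) → (33.2299,30.4187).

Shape 3 is a rectangle drawn with `<rect>`. Its stroke #ff8800 means engrave at S214, F2999. After flipping Y the toolpath is (67.1396,92.1677) → (94.5843,92.1677) → (94.5843,42.1224) → (67.1396,42.1224) → (67.1396,92.1677), returning to the start.

Shape 4 is a quadratic bezier drawn with `<path>`. Its stroke #ff8800 means engrave at S214, F2999. After flipping Y the toolpath is (43.5123,69.5205) → (50.2121,72.0140) → (54.8002,72.4997) → (57.2767,70.9774) → (57.6415,67.4473) → (55.8947,61.9093).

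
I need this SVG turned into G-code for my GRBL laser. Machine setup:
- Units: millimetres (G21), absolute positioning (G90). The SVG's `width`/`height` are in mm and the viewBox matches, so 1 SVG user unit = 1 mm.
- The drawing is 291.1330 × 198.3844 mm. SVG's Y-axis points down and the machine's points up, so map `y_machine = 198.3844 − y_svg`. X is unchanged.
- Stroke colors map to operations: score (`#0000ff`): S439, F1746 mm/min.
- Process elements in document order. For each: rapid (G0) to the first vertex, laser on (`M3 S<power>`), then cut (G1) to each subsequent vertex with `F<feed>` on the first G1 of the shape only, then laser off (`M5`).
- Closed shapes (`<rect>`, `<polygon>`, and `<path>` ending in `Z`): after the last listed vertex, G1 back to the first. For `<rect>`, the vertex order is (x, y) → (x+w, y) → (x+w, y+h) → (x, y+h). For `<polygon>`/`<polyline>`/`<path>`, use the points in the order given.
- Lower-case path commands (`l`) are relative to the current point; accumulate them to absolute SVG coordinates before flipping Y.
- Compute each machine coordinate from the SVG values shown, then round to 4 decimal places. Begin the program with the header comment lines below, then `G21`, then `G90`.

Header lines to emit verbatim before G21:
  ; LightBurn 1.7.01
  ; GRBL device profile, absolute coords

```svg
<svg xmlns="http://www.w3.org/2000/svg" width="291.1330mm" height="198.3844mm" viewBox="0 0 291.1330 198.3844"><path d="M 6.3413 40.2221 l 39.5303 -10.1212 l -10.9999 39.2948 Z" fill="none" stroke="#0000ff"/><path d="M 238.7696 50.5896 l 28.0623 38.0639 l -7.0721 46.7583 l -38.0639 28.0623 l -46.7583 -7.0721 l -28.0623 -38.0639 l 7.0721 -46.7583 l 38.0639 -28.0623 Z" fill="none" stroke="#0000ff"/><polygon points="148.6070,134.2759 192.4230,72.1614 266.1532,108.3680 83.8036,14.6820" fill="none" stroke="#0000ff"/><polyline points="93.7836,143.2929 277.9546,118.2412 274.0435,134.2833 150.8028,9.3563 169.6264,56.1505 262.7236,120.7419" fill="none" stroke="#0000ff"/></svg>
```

Since the viewBox matches the mm dimensions, user units are millimetres directly. The only transform is the Y-flip y_m = 198.3844 − y_svg.

Shape 1 is a regular polygon drawn with `<path>`. Its stroke #0000ff means score at S439, F1746. After flipping Y the toolpath is (6.3413,158.1623) → (45.8716,168.2835) → (34.8717,128.9887) → (6.3413,158.1623), returning to the start.

Shape 2 is a regular polygon drawn with `<path>`. Its stroke #0000ff means score at S439, F1746. After flipping Y the toolpath is (238.7696,147.7948) → (266.8319,109.7309) → (259.7598,62.9726) → (221.6959,34.9103) → (174.9376,41.9824) → (146.8753,80.0463) → (153.9474,126.8046) → (192.0113,154.8669) → (238.7696,147.7948), returning to the start.

Shape 3 is a closed polygon drawn with `<polygon>`. Its stroke #0000ff means score at S439, F1746. After flipping Y the toolpath is (148.6070,64.1085) → (192.4230,126.2230) → (266.1532,90.0164) → (83.8036,183.7024) → (148.6070,64.1085), returning to the start.

Shape 4 is a open polyline drawn with `<polyline>`. Its stroke #0000ff means score at S439, F1746. After flipping Y the toolpath is (93.7836,55.0915) → (277.9546,80.1432) → (274.0435,64.1011) → (150.8028,189.0281) → (169.6264,142.2339) → (262.7236,77.6425).

; LightBurn 1.7.01
; GRBL device profile, absolute coords
G21
G90
G0 X6.3413 Y158.1623
M3 S439
G1 X45.8716 Y168.2835 F1746
G1 X34.8717 Y128.9887
G1 X6.3413 Y158.1623
M5
G0 X238.7696 Y147.7948
M3 S439
G1 X266.8319 Y109.7309 F1746
G1 X259.7598 Y62.9726
G1 X221.6959 Y34.9103
G1 X174.9376 Y41.9824
G1 X146.8753 Y80.0463
G1 X153.9474 Y126.8046
G1 X192.0113 Y154.8669
G1 X238.7696 Y147.7948
M5
G0 X148.6070 Y64.1085
M3 S439
G1 X192.4230 Y126.2230 F1746
G1 X266.1532 Y90.0164
G1 X83.8036 Y183.7024
G1 X148.6070 Y64.1085
M5
G0 X93.7836 Y55.0915
M3 S439
G1 X277.9546 Y80.1432 F1746
G1 X274.0435 Y64.1011
G1 X150.8028 Y189.0281
G1 X169.6264 Y142.2339
G1 X262.7236 Y77.6425
M5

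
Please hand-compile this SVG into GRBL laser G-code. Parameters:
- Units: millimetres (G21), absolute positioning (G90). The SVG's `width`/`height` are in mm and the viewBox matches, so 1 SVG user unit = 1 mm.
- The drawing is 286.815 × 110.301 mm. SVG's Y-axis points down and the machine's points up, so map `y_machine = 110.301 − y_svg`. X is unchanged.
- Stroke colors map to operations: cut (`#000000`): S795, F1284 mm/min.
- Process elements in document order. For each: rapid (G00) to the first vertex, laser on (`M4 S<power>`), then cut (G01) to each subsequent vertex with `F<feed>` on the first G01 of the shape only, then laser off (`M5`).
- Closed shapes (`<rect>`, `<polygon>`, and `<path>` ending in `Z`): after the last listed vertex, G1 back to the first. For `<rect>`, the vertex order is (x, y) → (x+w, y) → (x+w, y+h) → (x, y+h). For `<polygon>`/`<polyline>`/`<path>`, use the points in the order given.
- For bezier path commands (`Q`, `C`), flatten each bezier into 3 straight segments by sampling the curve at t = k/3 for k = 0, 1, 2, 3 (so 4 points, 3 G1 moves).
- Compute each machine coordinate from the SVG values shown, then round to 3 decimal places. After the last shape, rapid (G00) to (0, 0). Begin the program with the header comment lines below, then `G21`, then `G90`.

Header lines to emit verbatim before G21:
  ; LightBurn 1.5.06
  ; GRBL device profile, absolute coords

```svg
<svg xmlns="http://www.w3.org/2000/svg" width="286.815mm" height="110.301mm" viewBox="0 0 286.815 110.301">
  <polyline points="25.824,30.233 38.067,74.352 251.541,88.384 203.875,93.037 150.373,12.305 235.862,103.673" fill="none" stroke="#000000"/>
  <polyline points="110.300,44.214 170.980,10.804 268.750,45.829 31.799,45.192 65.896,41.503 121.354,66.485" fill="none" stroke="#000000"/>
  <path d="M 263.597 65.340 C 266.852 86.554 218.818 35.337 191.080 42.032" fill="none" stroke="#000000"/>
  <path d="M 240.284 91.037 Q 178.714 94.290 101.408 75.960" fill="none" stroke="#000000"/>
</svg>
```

; LightBurn 1.5.06
; GRBL device profile, absolute coords
G21
G90
G00 X25.824 Y80.068
M4 S795
G01 X38.067 Y35.949 F1284
G01 X251.541 Y21.917
G01 X203.875 Y17.264
G01 X150.373 Y97.996
G01 X235.862 Y6.628
M5
G00 X110.300 Y66.087
M4 S795
G01 X170.980 Y99.497 F1284
G01 X268.750 Y64.472
G01 X31.799 Y65.109
G01 X65.896 Y68.798
G01 X121.354 Y43.816
M5
G00 X263.597 Y44.961
M4 S795
G01 X252.407 Y43.063 F1284
G01 X222.932 Y60.488
G01 X191.080 Y68.269
M5
G00 X240.284 Y19.264
M4 S795
G01 X197.489 Y19.493 F1284
G01 X151.197 Y24.519
G01 X101.408 Y34.341
M5
G00 X0.000 Y0.000

Since the viewBox matches the mm dimensions, user units are millimetres directly. The only transform is the Y-flip y_m = 110.301 − y_svg.

Shape 1 is a open polyline drawn with `<polyline>`. Its stroke #000000 means cut at S795, F1284. After flipping Y the toolpath is (25.824,80.068) → (38.067,35.949) → (251.541,21.917) → (203.875,17.264) → (150.373,97.996) → (235.862,6.628).

Shape 2 is a open polyline drawn with `<polyline>`. Its stroke #000000 means cut at S795, F1284. After flipping Y the toolpath is (110.300,66.087) → (170.980,99.497) → (268.750,64.472) → (31.799,65.109) → (65.896,68.798) → (121.354,43.816).

Shape 3 is a cubic bezier drawn with `<path>`. Its stroke #000000 means cut at S795, F1284. After flipping Y the toolpath is (263.597,44.961) → (252.407,43.063) → (222.932,60.488) → (191.080,68.269).

Shape 4 is a quadratic bezier drawn with `<path>`. Its stroke #000000 means cut at S795, F1284. After flipping Y the toolpath is (240.284,19.264) → (197.489,19.493) → (151.197,24.519) → (101.408,34.341).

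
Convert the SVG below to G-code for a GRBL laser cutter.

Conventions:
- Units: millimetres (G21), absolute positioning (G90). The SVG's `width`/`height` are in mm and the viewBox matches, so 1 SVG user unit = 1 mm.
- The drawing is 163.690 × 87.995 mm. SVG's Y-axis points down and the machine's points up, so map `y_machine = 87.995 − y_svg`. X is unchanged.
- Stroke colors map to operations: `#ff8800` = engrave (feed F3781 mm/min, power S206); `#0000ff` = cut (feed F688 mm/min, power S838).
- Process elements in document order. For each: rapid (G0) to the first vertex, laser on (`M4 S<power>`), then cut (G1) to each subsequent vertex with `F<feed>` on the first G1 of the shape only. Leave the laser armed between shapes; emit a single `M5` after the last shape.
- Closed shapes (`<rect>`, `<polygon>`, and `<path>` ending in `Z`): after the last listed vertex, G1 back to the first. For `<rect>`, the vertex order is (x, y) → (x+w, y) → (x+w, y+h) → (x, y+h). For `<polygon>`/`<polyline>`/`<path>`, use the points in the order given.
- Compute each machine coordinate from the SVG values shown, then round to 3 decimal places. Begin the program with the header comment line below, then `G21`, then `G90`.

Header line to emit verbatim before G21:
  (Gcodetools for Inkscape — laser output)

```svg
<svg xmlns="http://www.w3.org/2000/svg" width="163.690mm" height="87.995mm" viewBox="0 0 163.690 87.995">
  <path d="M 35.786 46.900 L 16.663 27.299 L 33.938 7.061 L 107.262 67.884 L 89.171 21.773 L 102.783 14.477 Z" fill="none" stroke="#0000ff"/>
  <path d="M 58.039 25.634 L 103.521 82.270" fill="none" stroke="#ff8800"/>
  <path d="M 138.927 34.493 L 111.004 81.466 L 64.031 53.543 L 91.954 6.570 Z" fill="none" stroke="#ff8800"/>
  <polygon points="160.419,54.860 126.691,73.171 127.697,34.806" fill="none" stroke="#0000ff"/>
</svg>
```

1 u = 1 mm; y_m = 87.995 − y.

[1] `<path>` closed polygon, #0000ff→cut S838 F688: (35.786,41.095) → (16.663,60.696) → (33.938,80.934) → (107.262,20.111) → (89.171,66.222) → (102.783,73.518) → (35.786,41.095) (closed)

[2] `<path>` line segment, #ff8800→engrave S206 F3781: (58.039,62.361) → (103.521,5.725)

[3] `<path>` regular polygon, #ff8800→engrave S206 F3781: (138.927,53.502) → (111.004,6.529) → (64.031,34.452) → (91.954,81.425) → (138.927,53.502) (closed)

[4] `<polygon>` regular polygon, #0000ff→cut S838 F688: (160.419,33.135) → (126.691,14.824) → (127.697,53.189) → (160.419,33.135) (closed)

(Gcodetools for Inkscape — laser output)
G21
G90
G0 X35.786 Y41.095
M4 S838
G1 X16.663 Y60.696 F688
G1 X33.938 Y80.934
G1 X107.262 Y20.111
G1 X89.171 Y66.222
G1 X102.783 Y73.518
G1 X35.786 Y41.095
G0 X58.039 Y62.361
M4 S206
G1 X103.521 Y5.725 F3781
G0 X138.927 Y53.502
M4 S206
G1 X111.004 Y6.529 F3781
G1 X64.031 Y34.452
G1 X91.954 Y81.425
G1 X138.927 Y53.502
G0 X160.419 Y33.135
M4 S838
G1 X126.691 Y14.824 F688
G1 X127.697 Y53.189
G1 X160.419 Y33.135
M5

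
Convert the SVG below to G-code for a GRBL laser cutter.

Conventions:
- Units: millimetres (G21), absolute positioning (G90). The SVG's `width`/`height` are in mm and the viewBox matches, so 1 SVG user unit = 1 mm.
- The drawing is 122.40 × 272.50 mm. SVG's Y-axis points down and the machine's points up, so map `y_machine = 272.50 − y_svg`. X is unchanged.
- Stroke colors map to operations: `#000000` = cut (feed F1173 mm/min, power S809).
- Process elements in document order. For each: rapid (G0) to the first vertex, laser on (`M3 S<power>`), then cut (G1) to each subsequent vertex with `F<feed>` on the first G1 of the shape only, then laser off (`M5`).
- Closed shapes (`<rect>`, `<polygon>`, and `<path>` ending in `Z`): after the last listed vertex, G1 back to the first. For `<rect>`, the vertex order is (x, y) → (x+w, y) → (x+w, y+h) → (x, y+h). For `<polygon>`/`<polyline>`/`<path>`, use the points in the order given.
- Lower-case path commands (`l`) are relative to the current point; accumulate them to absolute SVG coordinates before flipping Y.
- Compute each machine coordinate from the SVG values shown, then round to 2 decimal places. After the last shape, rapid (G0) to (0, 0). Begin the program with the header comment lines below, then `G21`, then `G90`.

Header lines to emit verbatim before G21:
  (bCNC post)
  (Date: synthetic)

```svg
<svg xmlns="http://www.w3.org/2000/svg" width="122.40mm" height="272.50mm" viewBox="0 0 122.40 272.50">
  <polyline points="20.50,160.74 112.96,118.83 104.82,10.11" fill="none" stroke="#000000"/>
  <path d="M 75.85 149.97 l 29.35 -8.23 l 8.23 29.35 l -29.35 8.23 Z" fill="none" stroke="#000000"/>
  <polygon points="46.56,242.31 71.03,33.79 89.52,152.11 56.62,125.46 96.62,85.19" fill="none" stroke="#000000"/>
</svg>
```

(bCNC post)
(Date: synthetic)
G21
G90
G0 X20.50 Y111.76
M3 S809
G1 X112.96 Y153.67 F1173
G1 X104.82 Y262.39
M5
G0 X75.85 Y122.53
M3 S809
G1 X105.20 Y130.76 F1173
G1 X113.43 Y101.41
G1 X84.08 Y93.18
G1 X75.85 Y122.53
M5
G0 X46.56 Y30.19
M3 S809
G1 X71.03 Y238.71 F1173
G1 X89.52 Y120.39
G1 X56.62 Y147.04
G1 X96.62 Y187.31
G1 X46.56 Y30.19
M5
G0 X0.00 Y0.00

viewBox `0 0 122.40 272.50` with mm width/height → 1 unit = 1 mm. Flip: y_m = 272.50 − y_svg.

**Shape 1** — `<polyline>` open polyline, stroke `#000000` → cut (S809, F1173). Machine vertices: (20.50,111.76) → (112.96,153.67) → (104.82,262.39). Open path.

**Shape 2** — `<path>` regular polygon, stroke `#000000` → cut (S809, F1173). Machine vertices: (75.85,122.53) → (105.20,130.76) → (113.43,101.41) → (84.08,93.18) → (75.85,122.53). Closed: final G1 returns to the first vertex.

**Shape 3** — `<polygon>` closed polygon, stroke `#000000` → cut (S809, F1173). Machine vertices: (46.56,30.19) → (71.03,238.71) → (89.52,120.39) → (56.62,147.04) → (96.62,187.31) → (46.56,30.19). Closed: final G1 returns to the first vertex.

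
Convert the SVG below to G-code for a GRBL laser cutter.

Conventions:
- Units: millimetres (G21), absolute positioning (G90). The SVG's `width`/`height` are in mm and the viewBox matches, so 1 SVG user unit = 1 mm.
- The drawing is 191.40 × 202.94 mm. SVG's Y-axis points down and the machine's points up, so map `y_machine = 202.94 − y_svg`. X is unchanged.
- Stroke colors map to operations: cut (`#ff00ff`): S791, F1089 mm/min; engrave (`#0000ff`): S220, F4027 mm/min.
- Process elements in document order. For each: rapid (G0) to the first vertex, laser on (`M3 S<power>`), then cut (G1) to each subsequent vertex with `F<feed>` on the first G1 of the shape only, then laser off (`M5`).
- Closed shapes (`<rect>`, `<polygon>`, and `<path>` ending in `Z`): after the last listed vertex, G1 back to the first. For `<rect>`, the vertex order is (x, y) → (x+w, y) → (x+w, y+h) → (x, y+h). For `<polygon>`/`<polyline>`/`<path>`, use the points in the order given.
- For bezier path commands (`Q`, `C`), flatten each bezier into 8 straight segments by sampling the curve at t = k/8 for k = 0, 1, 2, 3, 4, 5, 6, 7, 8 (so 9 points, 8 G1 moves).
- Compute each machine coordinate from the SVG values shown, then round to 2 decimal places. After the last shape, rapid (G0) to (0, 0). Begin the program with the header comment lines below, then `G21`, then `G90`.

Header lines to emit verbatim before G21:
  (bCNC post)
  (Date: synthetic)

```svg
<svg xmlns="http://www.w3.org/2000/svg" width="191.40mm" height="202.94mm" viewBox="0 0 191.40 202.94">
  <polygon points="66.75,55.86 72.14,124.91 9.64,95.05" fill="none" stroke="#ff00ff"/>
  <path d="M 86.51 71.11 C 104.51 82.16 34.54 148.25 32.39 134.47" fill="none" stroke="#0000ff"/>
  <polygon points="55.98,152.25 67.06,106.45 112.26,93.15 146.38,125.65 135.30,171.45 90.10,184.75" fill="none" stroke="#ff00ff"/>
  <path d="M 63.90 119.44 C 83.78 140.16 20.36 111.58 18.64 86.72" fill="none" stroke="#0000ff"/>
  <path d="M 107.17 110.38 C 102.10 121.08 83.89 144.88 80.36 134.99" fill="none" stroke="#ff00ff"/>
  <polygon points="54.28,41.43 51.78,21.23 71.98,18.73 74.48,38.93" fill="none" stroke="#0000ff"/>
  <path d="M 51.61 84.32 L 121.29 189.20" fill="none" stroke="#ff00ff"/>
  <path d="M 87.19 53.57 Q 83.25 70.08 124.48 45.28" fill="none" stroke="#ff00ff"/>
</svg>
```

1 u = 1 mm; y_m = 202.94 − y.

[1] `<polygon>` regular polygon, #ff00ff→cut S791 F1089: (66.75,147.08) → (72.14,78.03) → (9.64,107.89) → (66.75,147.08) (closed)

[2] `<path>` cubic bezier, #0000ff→engrave S220 F4027: (86.51,131.83) → (89.44,125.37) → (85.95,115.33) → (77.86,103.29) → (67.01,90.84) → (55.20,79.55) → (44.28,71.00) → (36.07,66.78) → (32.39,68.47)

[3] `<polygon>` regular polygon, #ff00ff→cut S791 F1089: (55.98,50.69) → (67.06,96.49) → (112.26,109.79) → (146.38,77.29) → (135.30,31.49) → (90.10,18.19) → (55.98,50.69) (closed)

[4] `<path>` cubic bezier, #0000ff→engrave S220 F4027: (63.90,83.50) → (67.73,77.94) → (65.46,76.38) → (58.77,78.19) → (49.37,82.77) → (38.96,89.48) → (29.23,97.71) → (21.89,106.83) → (18.64,116.22)

[5] `<path>` cubic bezier, #ff00ff→cut S791 F1089: (107.17,92.56) → (104.71,88.02) → (101.34,82.81) → (97.39,77.46) → (93.19,72.53) → (89.06,68.57) → (85.33,66.12) → (82.32,65.73) → (80.36,67.95)

[6] `<polygon>` regular polygon, #0000ff→engrave S220 F4027: (54.28,161.51) → (51.78,181.71) → (71.98,184.21) → (74.48,164.01) → (54.28,161.51) (closed)

[7] `<path>` line segment, #ff00ff→cut S791 F1089: (51.61,118.62) → (121.29,13.74)

[8] `<path>` quadratic bezier, #ff00ff→cut S791 F1089: (87.19,149.37) → (86.91,145.89) → (88.04,143.70) → (90.59,142.80) → (94.54,143.19) → (99.91,144.87) → (106.69,147.84) → (114.88,152.11) → (124.48,157.66)

(bCNC post)
(Date: synthetic)
G21
G90
G0 X66.75 Y147.08
M3 S791
G1 X72.14 Y78.03 F1089
G1 X9.64 Y107.89
G1 X66.75 Y147.08
M5
G0 X86.51 Y131.83
M3 S220
G1 X89.44 Y125.37 F4027
G1 X85.95 Y115.33
G1 X77.86 Y103.29
G1 X67.01 Y90.84
G1 X55.20 Y79.55
G1 X44.28 Y71.00
G1 X36.07 Y66.78
G1 X32.39 Y68.47
M5
G0 X55.98 Y50.69
M3 S791
G1 X67.06 Y96.49 F1089
G1 X112.26 Y109.79
G1 X146.38 Y77.29
G1 X135.30 Y31.49
G1 X90.10 Y18.19
G1 X55.98 Y50.69
M5
G0 X63.90 Y83.50
M3 S220
G1 X67.73 Y77.94 F4027
G1 X65.46 Y76.38
G1 X58.77 Y78.19
G1 X49.37 Y82.77
G1 X38.96 Y89.48
G1 X29.23 Y97.71
G1 X21.89 Y106.83
G1 X18.64 Y116.22
M5
G0 X107.17 Y92.56
M3 S791
G1 X104.71 Y88.02 F1089
G1 X101.34 Y82.81
G1 X97.39 Y77.46
G1 X93.19 Y72.53
G1 X89.06 Y68.57
G1 X85.33 Y66.12
G1 X82.32 Y65.73
G1 X80.36 Y67.95
M5
G0 X54.28 Y161.51
M3 S220
G1 X51.78 Y181.71 F4027
G1 X71.98 Y184.21
G1 X74.48 Y164.01
G1 X54.28 Y161.51
M5
G0 X51.61 Y118.62
M3 S791
G1 X121.29 Y13.74 F1089
M5
G0 X87.19 Y149.37
M3 S791
G1 X86.91 Y145.89 F1089
G1 X88.04 Y143.70
G1 X90.59 Y142.80
G1 X94.54 Y143.19
G1 X99.91 Y144.87
G1 X106.69 Y147.84
G1 X114.88 Y152.11
G1 X124.48 Y157.66
M5
G0 X0.00 Y0.00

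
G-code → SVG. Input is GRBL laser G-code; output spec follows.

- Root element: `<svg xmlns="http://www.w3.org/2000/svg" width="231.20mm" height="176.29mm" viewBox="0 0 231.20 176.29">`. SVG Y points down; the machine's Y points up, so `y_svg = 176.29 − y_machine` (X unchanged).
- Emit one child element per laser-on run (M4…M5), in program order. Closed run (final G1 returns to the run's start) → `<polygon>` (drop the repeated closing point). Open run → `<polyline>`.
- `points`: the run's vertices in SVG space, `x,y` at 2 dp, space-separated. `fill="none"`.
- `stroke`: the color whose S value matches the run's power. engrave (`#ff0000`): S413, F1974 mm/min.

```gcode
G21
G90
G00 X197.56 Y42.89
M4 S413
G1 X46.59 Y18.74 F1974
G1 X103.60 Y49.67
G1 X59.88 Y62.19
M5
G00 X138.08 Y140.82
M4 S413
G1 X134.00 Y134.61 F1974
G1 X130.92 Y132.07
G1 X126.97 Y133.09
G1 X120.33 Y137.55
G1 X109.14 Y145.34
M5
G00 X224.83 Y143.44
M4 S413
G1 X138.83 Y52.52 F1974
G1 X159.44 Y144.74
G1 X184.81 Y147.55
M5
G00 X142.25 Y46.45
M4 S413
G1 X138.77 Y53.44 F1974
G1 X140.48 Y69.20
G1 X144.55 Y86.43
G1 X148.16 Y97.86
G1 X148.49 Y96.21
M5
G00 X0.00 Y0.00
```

<svg xmlns="http://www.w3.org/2000/svg" width="231.20mm" height="176.29mm" viewBox="0 0 231.20 176.29">
  <polyline points="197.56,133.40 46.59,157.55 103.60,126.62 59.88,114.10" fill="none" stroke="#ff0000"/>
  <polyline points="138.08,35.47 134.00,41.68 130.92,44.22 126.97,43.20 120.33,38.74 109.14,30.95" fill="none" stroke="#ff0000"/>
  <polyline points="224.83,32.85 138.83,123.77 159.44,31.55 184.81,28.74" fill="none" stroke="#ff0000"/>
  <polyline points="142.25,129.84 138.77,122.85 140.48,107.09 144.55,89.86 148.16,78.43 148.49,80.08" fill="none" stroke="#ff0000"/>
</svg>

Machine Y-up, SVG Y-down with viewBox height 176.29, so y_svg = 176.29 − y_machine; X carries over. Every run uses S413, so all elements get stroke `#ff0000` (engrave).

Run 1: The run is open, so emit a `<polyline>` with points (Y-flipped): 197.56,133.40 46.59,157.55 103.60,126.62 59.88,114.10.

Run 2: The run is open, so emit a `<polyline>` with points (Y-flipped): 138.08,35.47 134.00,41.68 130.92,44.22 126.97,43.20 120.33,38.74 109.14,30.95.

Run 3: The run is open, so emit a `<polyline>` with points (Y-flipped): 224.83,32.85 138.83,123.77 159.44,31.55 184.81,28.74.

Run 4: The run is open, so emit a `<polyline>` with points (Y-flipped): 142.25,129.84 138.77,122.85 140.48,107.09 144.55,89.86 148.16,78.43 148.49,80.08.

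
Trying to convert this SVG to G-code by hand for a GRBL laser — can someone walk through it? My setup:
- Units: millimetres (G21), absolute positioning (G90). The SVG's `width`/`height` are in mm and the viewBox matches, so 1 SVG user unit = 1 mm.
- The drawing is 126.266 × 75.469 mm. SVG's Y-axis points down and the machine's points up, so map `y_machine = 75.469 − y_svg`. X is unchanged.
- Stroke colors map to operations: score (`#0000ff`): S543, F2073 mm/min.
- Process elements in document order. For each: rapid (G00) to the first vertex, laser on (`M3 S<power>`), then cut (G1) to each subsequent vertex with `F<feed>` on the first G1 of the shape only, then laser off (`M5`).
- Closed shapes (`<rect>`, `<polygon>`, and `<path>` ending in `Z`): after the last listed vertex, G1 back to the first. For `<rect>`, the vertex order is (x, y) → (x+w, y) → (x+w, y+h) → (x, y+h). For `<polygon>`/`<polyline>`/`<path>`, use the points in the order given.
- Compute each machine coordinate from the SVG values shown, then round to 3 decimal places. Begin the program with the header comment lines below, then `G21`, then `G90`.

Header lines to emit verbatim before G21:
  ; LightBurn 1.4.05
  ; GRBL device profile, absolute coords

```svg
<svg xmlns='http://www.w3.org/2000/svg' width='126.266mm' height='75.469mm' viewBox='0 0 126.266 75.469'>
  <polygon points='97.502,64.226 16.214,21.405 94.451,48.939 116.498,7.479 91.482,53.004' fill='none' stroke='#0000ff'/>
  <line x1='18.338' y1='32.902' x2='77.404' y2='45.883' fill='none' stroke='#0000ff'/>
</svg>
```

Since the viewBox matches the mm dimensions, user units are millimetres directly. The only transform is the Y-flip y_m = 75.469 − y_svg.

Shape 1 is a closed polygon drawn with `<polygon>`. Its stroke #0000ff means score at S543, F2073. After flipping Y the toolpath is (97.502,11.243) → (16.214,54.064) → (94.451,26.530) → (116.498,67.990) → (91.482,22.465) → (97.502,11.243), returning to the start.

Shape 2 is a line segment drawn with `<line>`. Its stroke #0000ff means score at S543, F2073. After flipping Y the toolpath is (18.338,42.567) → (77.404,29.586).

; LightBurn 1.4.05
; GRBL device profile, absolute coords
G21
G90
G00 X97.502 Y11.243
M3 S543
G1 X16.214 Y54.064 F2073
G1 X94.451 Y26.530
G1 X116.498 Y67.990
G1 X91.482 Y22.465
G1 X97.502 Y11.243
M5
G00 X18.338 Y42.567
M3 S543
G1 X77.404 Y29.586 F2073
M5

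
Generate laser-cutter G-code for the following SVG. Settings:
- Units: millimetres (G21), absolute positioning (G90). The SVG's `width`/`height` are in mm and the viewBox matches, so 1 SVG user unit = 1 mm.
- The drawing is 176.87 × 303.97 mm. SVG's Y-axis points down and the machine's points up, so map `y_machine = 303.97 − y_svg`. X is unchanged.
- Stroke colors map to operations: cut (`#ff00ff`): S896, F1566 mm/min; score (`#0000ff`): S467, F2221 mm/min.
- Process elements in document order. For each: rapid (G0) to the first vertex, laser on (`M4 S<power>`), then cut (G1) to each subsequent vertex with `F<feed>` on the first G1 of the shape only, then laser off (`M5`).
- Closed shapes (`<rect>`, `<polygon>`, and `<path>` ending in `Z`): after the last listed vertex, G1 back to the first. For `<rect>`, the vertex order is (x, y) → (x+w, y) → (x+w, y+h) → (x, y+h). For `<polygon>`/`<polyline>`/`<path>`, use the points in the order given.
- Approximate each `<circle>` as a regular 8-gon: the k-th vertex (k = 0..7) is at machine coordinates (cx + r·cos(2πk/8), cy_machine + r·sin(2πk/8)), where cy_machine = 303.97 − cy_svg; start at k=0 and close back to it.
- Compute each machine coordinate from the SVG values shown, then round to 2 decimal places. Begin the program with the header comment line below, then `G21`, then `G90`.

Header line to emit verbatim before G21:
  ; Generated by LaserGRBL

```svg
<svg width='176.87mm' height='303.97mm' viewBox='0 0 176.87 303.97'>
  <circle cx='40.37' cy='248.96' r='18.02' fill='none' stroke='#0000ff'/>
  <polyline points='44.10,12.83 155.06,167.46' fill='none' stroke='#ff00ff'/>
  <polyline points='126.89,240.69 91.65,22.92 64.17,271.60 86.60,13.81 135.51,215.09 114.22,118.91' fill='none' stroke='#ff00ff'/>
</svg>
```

Since the viewBox matches the mm dimensions, user units are millimetres directly. The only transform is the Y-flip y_m = 303.97 − y_svg.

Shape 1 is a circle drawn with `<circle>`. Its stroke #0000ff means score at S467, F2221. After flipping Y the toolpath is (58.39,55.01) → (53.11,67.75) → (40.37,73.03) → (27.63,67.75) → (22.35,55.01) → (27.63,42.27) → (40.37,36.99) → (53.11,42.27) → (58.39,55.01), returning to the start.

Shape 2 is a line segment drawn with `<polyline>`. Its stroke #ff00ff means cut at S896, F1566. After flipping Y the toolpath is (44.10,291.14) → (155.06,136.51).

Shape 3 is a open polyline drawn with `<polyline>`. Its stroke #ff00ff means cut at S896, F1566. After flipping Y the toolpath is (126.89,63.28) → (91.65,281.05) → (64.17,32.37) → (86.60,290.16) → (135.51,88.88) → (114.22,185.06).

; Generated by LaserGRBL
G21
G90
G0 X58.39 Y55.01
M4 S467
G1 X53.11 Y67.75 F2221
G1 X40.37 Y73.03
G1 X27.63 Y67.75
G1 X22.35 Y55.01
G1 X27.63 Y42.27
G1 X40.37 Y36.99
G1 X53.11 Y42.27
G1 X58.39 Y55.01
M5
G0 X44.10 Y291.14
M4 S896
G1 X155.06 Y136.51 F1566
M5
G0 X126.89 Y63.28
M4 S896
G1 X91.65 Y281.05 F1566
G1 X64.17 Y32.37
G1 X86.60 Y290.16
G1 X135.51 Y88.88
G1 X114.22 Y185.06
M5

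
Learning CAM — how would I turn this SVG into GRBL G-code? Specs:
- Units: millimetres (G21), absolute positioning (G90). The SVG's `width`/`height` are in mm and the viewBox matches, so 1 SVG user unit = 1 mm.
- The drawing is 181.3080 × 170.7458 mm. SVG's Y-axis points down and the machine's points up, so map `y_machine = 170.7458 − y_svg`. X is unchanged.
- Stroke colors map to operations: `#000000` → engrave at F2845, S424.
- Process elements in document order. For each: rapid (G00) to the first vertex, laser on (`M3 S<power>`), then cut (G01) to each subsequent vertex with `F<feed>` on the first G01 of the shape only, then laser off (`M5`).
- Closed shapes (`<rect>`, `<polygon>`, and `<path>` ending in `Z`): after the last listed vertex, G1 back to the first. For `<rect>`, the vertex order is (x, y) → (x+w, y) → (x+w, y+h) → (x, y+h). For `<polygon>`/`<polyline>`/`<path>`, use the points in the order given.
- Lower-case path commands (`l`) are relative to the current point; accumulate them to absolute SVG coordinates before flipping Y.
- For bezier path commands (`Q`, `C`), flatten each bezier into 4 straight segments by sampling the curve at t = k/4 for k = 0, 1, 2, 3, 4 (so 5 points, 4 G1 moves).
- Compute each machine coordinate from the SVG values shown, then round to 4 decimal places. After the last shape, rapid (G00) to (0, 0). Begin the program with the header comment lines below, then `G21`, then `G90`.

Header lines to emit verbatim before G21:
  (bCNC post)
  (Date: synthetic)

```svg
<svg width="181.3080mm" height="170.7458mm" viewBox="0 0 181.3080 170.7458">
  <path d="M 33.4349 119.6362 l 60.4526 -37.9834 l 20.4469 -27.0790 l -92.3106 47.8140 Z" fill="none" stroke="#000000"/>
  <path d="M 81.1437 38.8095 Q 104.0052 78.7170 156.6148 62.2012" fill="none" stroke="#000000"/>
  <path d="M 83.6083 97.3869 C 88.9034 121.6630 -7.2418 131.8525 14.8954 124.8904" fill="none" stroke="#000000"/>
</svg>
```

(bCNC post)
(Date: synthetic)
G21
G90
G00 X33.4349 Y51.1096
M3 S424
G01 X93.8875 Y89.0930 F2845
G01 X114.3344 Y116.1720
G01 X22.0238 Y68.3580
G01 X33.4349 Y51.1096
M5
G00 X81.1437 Y131.9363
M3 S424
G01 X94.4337 Y115.5090 F2845
G01 X111.4422 Y106.1346
G01 X132.1693 Y103.8132
G01 X156.6148 Y108.5446
M5
G00 X83.6083 Y73.3589
M3 S424
G01 X71.9927 Y57.8410 F2845
G01 X42.9361 Y47.8928
G01 X17.0373 Y43.8019
G01 X14.8954 Y45.8554
M5
G00 X0.0000 Y0.0000

1 u = 1 mm; y_m = 170.7458 − y.

[1] `<path>` closed polygon, #000000→engrave S424 F2845: (33.4349,51.1096) → (93.8875,89.0930) → (114.3344,116.1720) → (22.0238,68.3580) → (33.4349,51.1096) (closed)

[2] `<path>` quadratic bezier, #000000→engrave S424 F2845: (81.1437,131.9363) → (94.4337,115.5090) → (111.4422,106.1346) → (132.1693,103.8132) → (156.6148,108.5446)

[3] `<path>` cubic bezier, #000000→engrave S424 F2845: (83.6083,73.3589) → (71.9927,57.8410) → (42.9361,47.8928) → (17.0373,43.8019) → (14.8954,45.8554)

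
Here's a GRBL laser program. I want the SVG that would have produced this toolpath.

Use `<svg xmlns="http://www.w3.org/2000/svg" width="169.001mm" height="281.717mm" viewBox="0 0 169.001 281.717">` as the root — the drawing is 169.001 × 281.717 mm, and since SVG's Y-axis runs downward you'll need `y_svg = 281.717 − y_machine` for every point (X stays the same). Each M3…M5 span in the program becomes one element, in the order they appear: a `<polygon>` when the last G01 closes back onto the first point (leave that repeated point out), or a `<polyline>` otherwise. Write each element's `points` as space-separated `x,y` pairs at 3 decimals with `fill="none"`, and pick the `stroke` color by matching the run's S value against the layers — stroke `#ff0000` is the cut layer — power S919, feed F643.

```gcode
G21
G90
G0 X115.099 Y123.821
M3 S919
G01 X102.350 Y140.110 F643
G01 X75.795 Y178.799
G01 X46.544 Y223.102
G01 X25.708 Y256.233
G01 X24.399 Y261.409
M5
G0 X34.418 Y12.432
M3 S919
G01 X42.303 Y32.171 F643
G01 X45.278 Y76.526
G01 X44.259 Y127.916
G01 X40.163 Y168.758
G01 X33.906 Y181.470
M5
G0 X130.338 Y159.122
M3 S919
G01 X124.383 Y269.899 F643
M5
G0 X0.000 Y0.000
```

y_svg = 281.717 − y_m. Every run uses S919, so all elements get stroke `#ff0000` (cut).

[1] open run; points: 115.099,157.896 102.350,141.607 75.795,102.918 46.544,58.615 25.708,25.484 24.399,20.308

[2] open run; points: 34.418,269.285 42.303,249.546 45.278,205.191 44.259,153.801 40.163,112.959 33.906,100.247

[3] open run; points: 130.338,122.595 124.383,11.818

<svg xmlns="http://www.w3.org/2000/svg" width="169.001mm" height="281.717mm" viewBox="0 0 169.001 281.717">
  <polyline points="115.099,157.896 102.350,141.607 75.795,102.918 46.544,58.615 25.708,25.484 24.399,20.308" fill="none" stroke="#ff0000"/>
  <polyline points="34.418,269.285 42.303,249.546 45.278,205.191 44.259,153.801 40.163,112.959 33.906,100.247" fill="none" stroke="#ff0000"/>
  <polyline points="130.338,122.595 124.383,11.818" fill="none" stroke="#ff0000"/>
</svg>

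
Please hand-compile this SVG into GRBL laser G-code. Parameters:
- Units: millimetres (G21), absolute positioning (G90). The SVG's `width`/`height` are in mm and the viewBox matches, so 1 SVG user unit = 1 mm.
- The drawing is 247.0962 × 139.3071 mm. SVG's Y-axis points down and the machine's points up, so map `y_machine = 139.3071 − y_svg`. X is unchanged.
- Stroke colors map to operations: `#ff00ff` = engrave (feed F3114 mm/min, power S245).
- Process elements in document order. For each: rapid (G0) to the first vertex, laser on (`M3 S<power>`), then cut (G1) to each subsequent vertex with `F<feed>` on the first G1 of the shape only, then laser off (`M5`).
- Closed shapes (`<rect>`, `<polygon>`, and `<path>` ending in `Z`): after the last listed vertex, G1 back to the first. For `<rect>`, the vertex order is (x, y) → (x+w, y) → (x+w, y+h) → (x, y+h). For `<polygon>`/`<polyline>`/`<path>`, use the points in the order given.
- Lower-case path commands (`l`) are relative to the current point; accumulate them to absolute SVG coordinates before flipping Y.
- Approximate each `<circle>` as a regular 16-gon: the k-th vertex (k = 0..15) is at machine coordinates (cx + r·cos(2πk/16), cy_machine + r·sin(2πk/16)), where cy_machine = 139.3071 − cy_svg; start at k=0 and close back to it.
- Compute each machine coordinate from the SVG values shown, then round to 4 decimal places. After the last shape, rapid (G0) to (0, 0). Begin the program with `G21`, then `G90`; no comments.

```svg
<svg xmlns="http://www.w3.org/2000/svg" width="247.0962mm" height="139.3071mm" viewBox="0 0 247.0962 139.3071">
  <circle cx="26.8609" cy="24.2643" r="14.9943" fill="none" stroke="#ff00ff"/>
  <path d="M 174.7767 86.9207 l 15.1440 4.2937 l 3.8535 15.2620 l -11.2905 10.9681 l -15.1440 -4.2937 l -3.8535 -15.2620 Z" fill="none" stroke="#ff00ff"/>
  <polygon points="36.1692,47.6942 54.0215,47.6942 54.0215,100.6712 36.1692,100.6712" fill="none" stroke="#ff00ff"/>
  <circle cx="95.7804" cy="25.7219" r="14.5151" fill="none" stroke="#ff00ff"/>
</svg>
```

viewBox `0 0 247.0962 139.3071` with mm width/height → 1 unit = 1 mm. Flip: y_m = 139.3071 − y_svg.

**Shape 1** — `<circle>` circle, stroke `#ff00ff` → engrave (S245, F3114). Machine vertices: (41.8552,115.0428) → (40.7138,120.7809) → (37.4635,125.6454) → (32.5990,128.8957) → (26.8609,130.0371) → (21.1228,128.8957) → (16.2583,125.6454) → (13.0080,120.7809) → (11.8666,115.0428) → (13.0080,109.3047) → (16.2583,104.4402) → (21.1228,101.1899) → (26.8609,100.0485) → (32.5990,101.1899) → (37.4635,104.4402) → (40.7138,109.3047) → (41.8552,115.0428). Closed: final G1 returns to the first vertex.

**Shape 2** — `<path>` regular polygon, stroke `#ff00ff` → engrave (S245, F3114). Machine vertices: (174.7767,52.3864) → (189.9207,48.0927) → (193.7742,32.8307) → (182.4837,21.8626) → (167.3397,26.1563) → (163.4862,41.4183) → (174.7767,52.3864). Closed: final G1 returns to the first vertex.

**Shape 3** — `<polygon>` rectangle, stroke `#ff00ff` → engrave (S245, F3114). Machine vertices: (36.1692,91.6129) → (54.0215,91.6129) → (54.0215,38.6359) → (36.1692,38.6359) → (36.1692,91.6129). Closed: final G1 returns to the first vertex.

**Shape 4** — `<circle>` circle, stroke `#ff00ff` → engrave (S245, F3114). Machine vertices: (110.2955,113.5852) → (109.1906,119.1399) → (106.0441,123.8489) → (101.3351,126.9954) → (95.7804,128.1003) → (90.2257,126.9954) → (85.5167,123.8489) → (82.3702,119.1399) → (81.2653,113.5852) → (82.3702,108.0305) → (85.5167,103.3215) → (90.2257,100.1750) → (95.7804,99.0701) → (101.3351,100.1750) → (106.0441,103.3215) → (109.1906,108.0305) → (110.2955,113.5852). Closed: final G1 returns to the first vertex.

G21
G90
G0 X41.8552 Y115.0428
M3 S245
G1 X40.7138 Y120.7809 F3114
G1 X37.4635 Y125.6454
G1 X32.5990 Y128.8957
G1 X26.8609 Y130.0371
G1 X21.1228 Y128.8957
G1 X16.2583 Y125.6454
G1 X13.0080 Y120.7809
G1 X11.8666 Y115.0428
G1 X13.0080 Y109.3047
G1 X16.2583 Y104.4402
G1 X21.1228 Y101.1899
G1 X26.8609 Y100.0485
G1 X32.5990 Y101.1899
G1 X37.4635 Y104.4402
G1 X40.7138 Y109.3047
G1 X41.8552 Y115.0428
M5
G0 X174.7767 Y52.3864
M3 S245
G1 X189.9207 Y48.0927 F3114
G1 X193.7742 Y32.8307
G1 X182.4837 Y21.8626
G1 X167.3397 Y26.1563
G1 X163.4862 Y41.4183
G1 X174.7767 Y52.3864
M5
G0 X36.1692 Y91.6129
M3 S245
G1 X54.0215 Y91.6129 F3114
G1 X54.0215 Y38.6359
G1 X36.1692 Y38.6359
G1 X36.1692 Y91.6129
M5
G0 X110.2955 Y113.5852
M3 S245
G1 X109.1906 Y119.1399 F3114
G1 X106.0441 Y123.8489
G1 X101.3351 Y126.9954
G1 X95.7804 Y128.1003
G1 X90.2257 Y126.9954
G1 X85.5167 Y123.8489
G1 X82.3702 Y119.1399
G1 X81.2653 Y113.5852
G1 X82.3702 Y108.0305
G1 X85.5167 Y103.3215
G1 X90.2257 Y100.1750
G1 X95.7804 Y99.0701
G1 X101.3351 Y100.1750
G1 X106.0441 Y103.3215
G1 X109.1906 Y108.0305
G1 X110.2955 Y113.5852
M5
G0 X0.0000 Y0.0000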